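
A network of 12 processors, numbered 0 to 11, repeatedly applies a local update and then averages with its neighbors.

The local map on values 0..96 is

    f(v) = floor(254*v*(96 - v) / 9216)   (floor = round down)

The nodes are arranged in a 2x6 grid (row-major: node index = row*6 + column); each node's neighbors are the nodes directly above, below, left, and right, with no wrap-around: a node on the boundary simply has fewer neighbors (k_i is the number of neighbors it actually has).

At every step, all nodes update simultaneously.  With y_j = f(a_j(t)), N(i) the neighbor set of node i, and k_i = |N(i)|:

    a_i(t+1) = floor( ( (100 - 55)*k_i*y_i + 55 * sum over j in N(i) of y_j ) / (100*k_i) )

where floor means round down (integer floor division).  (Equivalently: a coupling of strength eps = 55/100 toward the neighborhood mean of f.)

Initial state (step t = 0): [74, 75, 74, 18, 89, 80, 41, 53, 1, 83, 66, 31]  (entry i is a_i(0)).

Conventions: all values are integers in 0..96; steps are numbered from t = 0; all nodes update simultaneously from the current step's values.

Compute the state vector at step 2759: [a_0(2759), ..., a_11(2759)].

Simulating step by step:
t=0: [74, 75, 74, 18, 89, 80, 41, 53, 1, 83, 66, 31]
t=1: [48, 46, 35, 33, 30, 35, 57, 47, 25, 30, 42, 49]
t=2: [62, 62, 56, 56, 56, 58, 62, 59, 53, 54, 59, 61]
t=3: [58, 58, 60, 61, 60, 59, 58, 59, 61, 61, 60, 59]
t=4: [60, 59, 58, 58, 59, 59, 60, 59, 58, 58, 59, 59]
t=5: [59, 59, 60, 60, 60, 60, 59, 59, 60, 60, 60, 60]
t=6: [60, 59, 59, 59, 59, 59, 60, 59, 59, 59, 59, 59]
t=7: [59, 59, 60, 60, 60, 60, 59, 59, 60, 60, 60, 60]

Answer: [59, 59, 60, 60, 60, 60, 59, 59, 60, 60, 60, 60]
Key observation: The state at step 5, [59, 59, 60, 60, 60, 60, 59, 59, 60, 60, 60, 60], reappears at step 7: the system is in a cycle of period 2 from step 5 on.  Therefore the state at step 2759 equals the state at step 5 + ((2759 - 5) mod 2) = 5, which is [59, 59, 60, 60, 60, 60, 59, 59, 60, 60, 60, 60].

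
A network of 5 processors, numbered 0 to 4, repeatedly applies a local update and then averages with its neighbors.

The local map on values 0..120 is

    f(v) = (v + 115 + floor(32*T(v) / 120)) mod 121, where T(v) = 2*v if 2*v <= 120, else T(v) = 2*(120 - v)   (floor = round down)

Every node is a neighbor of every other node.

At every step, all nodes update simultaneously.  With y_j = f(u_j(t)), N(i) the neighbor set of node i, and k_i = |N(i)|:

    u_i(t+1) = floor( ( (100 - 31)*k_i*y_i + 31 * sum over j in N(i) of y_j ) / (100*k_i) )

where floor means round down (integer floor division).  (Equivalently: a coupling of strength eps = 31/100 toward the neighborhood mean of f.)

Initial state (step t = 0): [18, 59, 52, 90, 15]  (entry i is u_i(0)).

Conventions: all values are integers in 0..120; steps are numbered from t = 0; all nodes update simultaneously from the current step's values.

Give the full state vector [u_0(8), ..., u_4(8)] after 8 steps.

Simulating step by step:
t=0: [18, 59, 52, 90, 15]
t=1: [35, 74, 67, 84, 33]
t=2: [57, 84, 83, 88, 55]
t=3: [84, 94, 93, 95, 82]
t=4: [97, 100, 100, 100, 97]
t=5: [103, 103, 103, 103, 103]
t=6: [106, 106, 106, 106, 106]
t=7: [107, 107, 107, 107, 107]
t=8: [107, 107, 107, 107, 107]

Answer: [107, 107, 107, 107, 107]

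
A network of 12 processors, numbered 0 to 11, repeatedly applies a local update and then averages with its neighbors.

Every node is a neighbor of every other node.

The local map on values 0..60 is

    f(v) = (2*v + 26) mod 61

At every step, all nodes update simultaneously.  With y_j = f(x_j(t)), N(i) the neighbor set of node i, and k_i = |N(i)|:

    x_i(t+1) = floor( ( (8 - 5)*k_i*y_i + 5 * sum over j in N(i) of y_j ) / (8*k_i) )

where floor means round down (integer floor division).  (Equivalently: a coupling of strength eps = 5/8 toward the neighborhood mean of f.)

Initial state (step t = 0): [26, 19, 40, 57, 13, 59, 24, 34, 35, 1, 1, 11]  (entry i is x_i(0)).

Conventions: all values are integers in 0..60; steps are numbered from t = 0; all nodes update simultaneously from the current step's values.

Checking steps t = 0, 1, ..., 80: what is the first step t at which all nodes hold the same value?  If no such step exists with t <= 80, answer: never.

Answer: never
Key observation: The state at step 40 reappears at step 49 — the system is in a cycle of period 9 from step 40 on.  No step 0..49 is synchronized, and the cycle repeats forever, so no step up to 80 (or ever) has all nodes equal.

Derivation:
t=0: [26, 19, 40, 57, 13, 59, 24, 34, 35, 1, 1, 11]  (not all equal)
t=1: [24, 20, 33, 25, 35, 26, 23, 29, 30, 28, 28, 34]  (not all equal)
t=2: [18, 15, 24, 18, 25, 19, 17, 21, 22, 20, 20, 24]  (not all equal)
t=3: [11, 28, 14, 11, 15, 11, 29, 12, 13, 12, 12, 14]  (not all equal)
t=4: [46, 38, 48, 46, 49, 46, 38, 47, 48, 47, 47, 48]  (not all equal)
t=5: [42, 37, 24, 42, 25, 42, 37, 43, 24, 43, 43, 24]  (not all equal)
t=6: [40, 36, 28, 40, 29, 40, 36, 40, 28, 40, 40, 28]  (not all equal)
t=7: [38, 36, 31, 38, 31, 38, 36, 38, 31, 38, 38, 31]  (not all equal)
t=8: [37, 36, 32, 37, 32, 37, 36, 37, 32, 37, 37, 32]  (not all equal)
t=9: [36, 35, 33, 36, 33, 36, 35, 36, 33, 36, 36, 33]  (not all equal)
t=10: [35, 34, 33, 35, 33, 35, 34, 35, 33, 35, 35, 33]  (not all equal)
t=11: [33, 33, 32, 33, 32, 33, 33, 33, 32, 33, 33, 32]  (not all equal)
t=12: [30, 30, 29, 30, 29, 30, 30, 30, 29, 30, 30, 29]  (not all equal)
t=13: [24, 24, 23, 24, 23, 24, 24, 24, 23, 24, 24, 23]  (not all equal)
t=14: [12, 12, 11, 12, 11, 12, 12, 12, 11, 12, 12, 11]  (not all equal)
t=15: [49, 49, 48, 49, 48, 49, 49, 49, 48, 49, 49, 48]  (not all equal)
t=16: [1, 1, 0, 1, 0, 1, 1, 1, 0, 1, 1, 0]  (not all equal)
t=17: [27, 27, 26, 27, 26, 27, 27, 27, 26, 27, 27, 26]  (not all equal)
t=18: [18, 18, 17, 18, 17, 18, 18, 18, 17, 18, 18, 17]  (not all equal)
t=19: [14, 14, 33, 14, 33, 14, 14, 14, 33, 14, 14, 33]  (not all equal)
t=20: [48, 48, 41, 48, 41, 48, 48, 48, 41, 48, 48, 41]  (not all equal)
t=21: [10, 10, 25, 10, 25, 10, 10, 10, 25, 10, 10, 25]  (not all equal)
t=22: [38, 38, 29, 38, 29, 38, 38, 38, 29, 38, 38, 29]  (not all equal)
t=23: [36, 36, 31, 36, 31, 36, 36, 36, 31, 36, 36, 31]  (not all equal)
t=24: [34, 34, 31, 34, 31, 34, 34, 34, 31, 34, 34, 31]  (not all equal)
t=25: [31, 31, 29, 31, 29, 31, 31, 31, 29, 31, 31, 29]  (not all equal)
t=26: [26, 26, 24, 26, 24, 26, 26, 26, 24, 26, 26, 24]  (not all equal)
t=27: [16, 16, 14, 16, 14, 16, 16, 16, 14, 16, 16, 14]  (not all equal)
t=28: [57, 57, 55, 57, 55, 57, 57, 57, 55, 57, 57, 55]  (not all equal)
t=29: [17, 17, 15, 17, 15, 17, 17, 17, 15, 17, 17, 15]  (not all equal)
t=30: [59, 59, 57, 59, 57, 59, 59, 59, 57, 59, 59, 57]  (not all equal)
t=31: [21, 21, 19, 21, 19, 21, 21, 21, 19, 21, 21, 19]  (not all equal)
t=32: [6, 6, 4, 6, 4, 6, 6, 6, 4, 6, 6, 4]  (not all equal)
t=33: [37, 37, 35, 37, 35, 37, 37, 37, 35, 37, 37, 35]  (not all equal)
t=34: [38, 38, 36, 38, 36, 38, 38, 38, 36, 38, 38, 36]  (not all equal)
t=35: [40, 40, 38, 40, 38, 40, 40, 40, 38, 40, 40, 38]  (not all equal)
t=36: [44, 44, 42, 44, 42, 44, 44, 44, 42, 44, 44, 42]  (not all equal)
t=37: [52, 52, 50, 52, 50, 52, 52, 52, 50, 52, 52, 50]  (not all equal)
t=38: [7, 7, 5, 7, 5, 7, 7, 7, 5, 7, 7, 5]  (not all equal)
t=39: [39, 39, 37, 39, 37, 39, 39, 39, 37, 39, 39, 37]  (not all equal)
t=40: [42, 42, 40, 42, 40, 42, 42, 42, 40, 42, 42, 40]  (not all equal)
t=41: [48, 48, 46, 48, 46, 48, 48, 48, 46, 48, 48, 46]  (not all equal)
t=42: [12, 12, 31, 12, 31, 12, 12, 12, 31, 12, 12, 31]  (not all equal)
t=43: [44, 44, 37, 44, 37, 44, 44, 44, 37, 44, 44, 37]  (not all equal)
t=44: [49, 49, 45, 49, 45, 49, 49, 49, 45, 49, 49, 45]  (not all equal)
t=45: [14, 14, 30, 14, 30, 14, 14, 14, 30, 14, 14, 30]  (not all equal)
t=46: [47, 47, 38, 47, 38, 47, 47, 47, 38, 47, 47, 38]  (not all equal)
t=47: [54, 54, 49, 54, 49, 54, 54, 54, 49, 54, 54, 49]  (not all equal)
t=48: [9, 9, 6, 9, 6, 9, 9, 9, 6, 9, 9, 6]  (not all equal)
t=49: [42, 42, 40, 42, 40, 42, 42, 42, 40, 42, 42, 40]  (not all equal)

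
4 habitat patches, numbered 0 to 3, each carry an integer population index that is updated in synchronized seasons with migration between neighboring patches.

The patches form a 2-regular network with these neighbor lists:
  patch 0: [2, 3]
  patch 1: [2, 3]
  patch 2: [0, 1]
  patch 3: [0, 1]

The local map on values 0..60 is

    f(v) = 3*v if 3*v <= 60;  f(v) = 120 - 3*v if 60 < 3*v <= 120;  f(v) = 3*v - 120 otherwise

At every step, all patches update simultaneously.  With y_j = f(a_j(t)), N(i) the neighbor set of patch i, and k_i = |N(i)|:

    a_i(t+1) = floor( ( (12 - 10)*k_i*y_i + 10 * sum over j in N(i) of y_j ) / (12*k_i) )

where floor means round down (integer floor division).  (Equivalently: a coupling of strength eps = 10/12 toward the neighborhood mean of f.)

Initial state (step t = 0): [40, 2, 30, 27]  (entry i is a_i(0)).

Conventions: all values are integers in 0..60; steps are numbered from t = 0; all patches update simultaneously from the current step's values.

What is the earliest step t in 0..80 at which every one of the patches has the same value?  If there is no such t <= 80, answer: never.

Simulating step by step:
t=0: [40, 2, 30, 27]  (not all equal)
t=1: [28, 29, 7, 9]  (not all equal)
t=2: [26, 25, 32, 33]  (not all equal)
t=3: [25, 26, 40, 39]  (not all equal)
t=4: [8, 8, 36, 36]  (not all equal)
t=5: [14, 14, 22, 22]  (not all equal)
t=6: [52, 52, 44, 44]  (not all equal)
t=7: [16, 16, 32, 32]  (not all equal)
t=8: [28, 28, 44, 44]  (not all equal)
t=9: [16, 16, 32, 32]  (not all equal)

Answer: never
Key observation: The state at step 7 reappears at step 9 — the system is in a cycle of period 2 from step 7 on.  No step 0..9 is synchronized, and the cycle repeats forever, so no step up to 80 (or ever) has all patches equal.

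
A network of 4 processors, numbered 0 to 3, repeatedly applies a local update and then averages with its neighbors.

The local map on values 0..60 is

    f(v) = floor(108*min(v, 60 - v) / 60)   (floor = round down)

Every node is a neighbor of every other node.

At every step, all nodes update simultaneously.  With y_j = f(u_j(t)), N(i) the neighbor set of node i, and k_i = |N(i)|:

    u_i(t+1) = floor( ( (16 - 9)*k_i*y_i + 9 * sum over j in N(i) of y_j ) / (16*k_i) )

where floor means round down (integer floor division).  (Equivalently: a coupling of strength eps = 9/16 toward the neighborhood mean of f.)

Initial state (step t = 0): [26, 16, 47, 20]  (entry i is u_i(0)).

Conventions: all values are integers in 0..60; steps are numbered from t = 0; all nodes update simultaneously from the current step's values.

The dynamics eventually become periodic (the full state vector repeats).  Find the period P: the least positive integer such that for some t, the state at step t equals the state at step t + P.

Answer: 9
Key observation: The state at step 5, [45, 45, 45, 45], reappears at step 14 — and no state repeats earlier — so the cycle the system enters has period 9.

Derivation:
t=0: [26, 16, 47, 20]
t=1: [36, 31, 30, 33]
t=2: [47, 49, 50, 48]
t=3: [20, 19, 19, 20]
t=4: [35, 34, 34, 35]
t=5: [45, 45, 45, 45]
t=6: [27, 27, 27, 27]
t=7: [48, 48, 48, 48]
t=8: [21, 21, 21, 21]
t=9: [37, 37, 37, 37]
t=10: [41, 41, 41, 41]
t=11: [34, 34, 34, 34]
t=12: [46, 46, 46, 46]
t=13: [25, 25, 25, 25]
t=14: [45, 45, 45, 45]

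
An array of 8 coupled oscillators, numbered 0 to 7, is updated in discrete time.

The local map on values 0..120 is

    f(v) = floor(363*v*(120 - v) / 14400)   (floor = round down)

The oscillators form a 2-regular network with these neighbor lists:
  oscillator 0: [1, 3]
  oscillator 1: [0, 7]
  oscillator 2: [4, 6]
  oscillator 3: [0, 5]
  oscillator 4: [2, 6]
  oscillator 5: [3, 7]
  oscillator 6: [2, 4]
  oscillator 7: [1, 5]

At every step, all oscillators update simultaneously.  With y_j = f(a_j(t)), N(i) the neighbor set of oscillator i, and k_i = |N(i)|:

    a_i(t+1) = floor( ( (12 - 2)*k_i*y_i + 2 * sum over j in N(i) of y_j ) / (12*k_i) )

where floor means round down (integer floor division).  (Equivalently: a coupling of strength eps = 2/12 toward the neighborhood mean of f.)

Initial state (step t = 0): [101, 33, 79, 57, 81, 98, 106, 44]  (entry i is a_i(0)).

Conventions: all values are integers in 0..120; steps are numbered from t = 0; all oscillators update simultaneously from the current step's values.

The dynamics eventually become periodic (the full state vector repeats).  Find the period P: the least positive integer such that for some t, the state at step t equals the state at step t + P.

Simulating step by step:
t=0: [101, 33, 79, 57, 81, 98, 106, 44]
t=1: [53, 71, 77, 83, 75, 59, 44, 80]
t=2: [87, 86, 83, 79, 84, 88, 84, 81]
t=3: [72, 73, 76, 79, 76, 71, 76, 77]
t=4: [86, 85, 84, 82, 84, 86, 84, 83]
t=5: [73, 74, 76, 77, 76, 73, 76, 76]
t=6: [85, 85, 84, 83, 84, 85, 84, 84]
t=7: [74, 74, 76, 76, 76, 74, 76, 75]
t=8: [84, 85, 84, 84, 84, 84, 84, 85]
t=9: [75, 74, 76, 76, 76, 75, 76, 74]
t=10: [84, 85, 84, 84, 84, 84, 84, 85]

Answer: 2
Key observation: The state at step 8, [84, 85, 84, 84, 84, 84, 84, 85], reappears at step 10 — and no state repeats earlier — so the cycle the system enters has period 2.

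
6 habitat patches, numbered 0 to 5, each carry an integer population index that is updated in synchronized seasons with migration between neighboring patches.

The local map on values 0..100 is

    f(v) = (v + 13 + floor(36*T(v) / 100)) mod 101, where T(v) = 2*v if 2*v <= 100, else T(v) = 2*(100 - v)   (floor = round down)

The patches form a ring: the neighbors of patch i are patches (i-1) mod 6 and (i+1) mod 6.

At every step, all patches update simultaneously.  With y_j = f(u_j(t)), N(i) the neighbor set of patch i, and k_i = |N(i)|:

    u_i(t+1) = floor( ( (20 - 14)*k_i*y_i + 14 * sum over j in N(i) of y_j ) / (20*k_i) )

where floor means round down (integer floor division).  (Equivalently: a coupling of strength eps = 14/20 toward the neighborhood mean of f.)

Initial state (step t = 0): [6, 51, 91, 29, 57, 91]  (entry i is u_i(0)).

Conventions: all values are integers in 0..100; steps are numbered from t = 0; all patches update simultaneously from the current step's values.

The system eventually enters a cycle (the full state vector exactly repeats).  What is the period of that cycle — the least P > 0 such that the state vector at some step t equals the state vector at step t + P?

Answer: 11
Key observation: The state at step 19, [100, 100, 100, 100, 100, 100], reappears at step 30 — and no state repeats earlier — so the cycle the system enters has period 11.

Derivation:
t=0: [6, 51, 91, 29, 57, 91]
t=1: [44, 40, 59, 56, 54, 45]
t=2: [86, 55, 63, 65, 96, 92]
t=3: [40, 33, 36, 4, 6, 9]
t=4: [58, 74, 53, 39, 23, 44]
t=5: [32, 35, 59, 76, 74, 44]
t=6: [76, 45, 27, 2, 33, 51]
t=7: [67, 49, 54, 49, 60, 55]
t=8: [69, 64, 97, 64, 68, 30]
t=9: [23, 5, 4, 5, 23, 21]
t=10: [40, 31, 20, 31, 40, 51]
t=11: [82, 64, 60, 64, 82, 86]
t=12: [4, 2, 0, 2, 4, 6]
t=13: [19, 16, 15, 16, 19, 20]
t=14: [43, 41, 39, 41, 43, 45]
t=15: [86, 83, 82, 83, 86, 87]
t=16: [7, 7, 6, 7, 7, 8]
t=17: [25, 24, 24, 24, 25, 25]
t=18: [55, 54, 54, 54, 55, 56]
t=19: [100, 100, 100, 100, 100, 100]
t=20: [12, 12, 12, 12, 12, 12]
t=21: [33, 33, 33, 33, 33, 33]
t=22: [69, 69, 69, 69, 69, 69]
t=23: [3, 3, 3, 3, 3, 3]
t=24: [18, 18, 18, 18, 18, 18]
t=25: [43, 43, 43, 43, 43, 43]
t=26: [86, 86, 86, 86, 86, 86]
t=27: [8, 8, 8, 8, 8, 8]
t=28: [26, 26, 26, 26, 26, 26]
t=29: [57, 57, 57, 57, 57, 57]
t=30: [100, 100, 100, 100, 100, 100]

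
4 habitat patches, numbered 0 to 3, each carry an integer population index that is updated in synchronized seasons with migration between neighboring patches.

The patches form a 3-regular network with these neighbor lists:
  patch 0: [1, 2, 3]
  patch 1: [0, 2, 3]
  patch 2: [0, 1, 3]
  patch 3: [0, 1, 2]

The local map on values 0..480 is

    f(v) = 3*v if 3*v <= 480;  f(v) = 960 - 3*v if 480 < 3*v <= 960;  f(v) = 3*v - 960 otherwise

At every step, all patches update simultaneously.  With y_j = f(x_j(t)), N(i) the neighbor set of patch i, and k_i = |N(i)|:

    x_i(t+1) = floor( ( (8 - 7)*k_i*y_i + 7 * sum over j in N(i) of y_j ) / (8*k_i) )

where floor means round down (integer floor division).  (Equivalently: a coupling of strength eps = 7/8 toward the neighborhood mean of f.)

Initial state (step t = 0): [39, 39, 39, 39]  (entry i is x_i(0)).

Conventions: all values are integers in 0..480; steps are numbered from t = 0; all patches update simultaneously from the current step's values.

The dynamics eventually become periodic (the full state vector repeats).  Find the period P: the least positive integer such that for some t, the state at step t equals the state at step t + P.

Simulating step by step:
t=0: [39, 39, 39, 39]
t=1: [117, 117, 117, 117]
t=2: [351, 351, 351, 351]
t=3: [93, 93, 93, 93]
t=4: [279, 279, 279, 279]
t=5: [123, 123, 123, 123]
t=6: [369, 369, 369, 369]
t=7: [147, 147, 147, 147]
t=8: [441, 441, 441, 441]
t=9: [363, 363, 363, 363]
t=10: [129, 129, 129, 129]
t=11: [387, 387, 387, 387]
t=12: [201, 201, 201, 201]
t=13: [357, 357, 357, 357]
t=14: [111, 111, 111, 111]
t=15: [333, 333, 333, 333]
t=16: [39, 39, 39, 39]

Answer: 16
Key observation: The state at step 0, [39, 39, 39, 39], reappears at step 16 — and no state repeats earlier — so the cycle the system enters has period 16.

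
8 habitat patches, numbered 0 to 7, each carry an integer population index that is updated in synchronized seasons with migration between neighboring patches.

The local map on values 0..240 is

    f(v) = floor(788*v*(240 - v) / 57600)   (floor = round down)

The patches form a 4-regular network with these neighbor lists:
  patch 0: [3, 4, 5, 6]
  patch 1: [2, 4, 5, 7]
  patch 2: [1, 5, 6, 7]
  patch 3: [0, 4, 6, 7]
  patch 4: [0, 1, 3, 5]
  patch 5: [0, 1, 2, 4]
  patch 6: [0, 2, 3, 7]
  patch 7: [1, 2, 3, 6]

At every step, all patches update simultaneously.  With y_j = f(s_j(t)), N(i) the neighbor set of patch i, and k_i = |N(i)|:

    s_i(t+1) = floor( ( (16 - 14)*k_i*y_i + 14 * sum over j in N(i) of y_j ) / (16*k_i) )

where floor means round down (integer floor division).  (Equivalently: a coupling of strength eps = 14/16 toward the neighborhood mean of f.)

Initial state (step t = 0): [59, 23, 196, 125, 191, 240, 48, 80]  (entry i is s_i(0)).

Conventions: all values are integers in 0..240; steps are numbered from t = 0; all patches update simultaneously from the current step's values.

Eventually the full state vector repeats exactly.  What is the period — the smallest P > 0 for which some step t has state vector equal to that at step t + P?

Answer: 2
Key observation: The state at step 8, [196, 196, 196, 196, 196, 196, 196, 196], reappears at step 10 — and no state repeats earlier — so the cycle the system enters has period 2.

Derivation:
t=0: [59, 23, 196, 125, 191, 240, 48, 80]
t=1: [116, 100, 95, 150, 105, 100, 154, 132]
t=2: [188, 191, 189, 190, 190, 191, 189, 187]
t=3: [129, 130, 130, 131, 129, 129, 131, 130]
t=4: [195, 195, 195, 195, 195, 195, 195, 195]
t=5: [120, 120, 120, 120, 120, 120, 120, 120]
t=6: [197, 197, 197, 197, 197, 197, 197, 197]
t=7: [115, 115, 115, 115, 115, 115, 115, 115]
t=8: [196, 196, 196, 196, 196, 196, 196, 196]
t=9: [117, 117, 117, 117, 117, 117, 117, 117]
t=10: [196, 196, 196, 196, 196, 196, 196, 196]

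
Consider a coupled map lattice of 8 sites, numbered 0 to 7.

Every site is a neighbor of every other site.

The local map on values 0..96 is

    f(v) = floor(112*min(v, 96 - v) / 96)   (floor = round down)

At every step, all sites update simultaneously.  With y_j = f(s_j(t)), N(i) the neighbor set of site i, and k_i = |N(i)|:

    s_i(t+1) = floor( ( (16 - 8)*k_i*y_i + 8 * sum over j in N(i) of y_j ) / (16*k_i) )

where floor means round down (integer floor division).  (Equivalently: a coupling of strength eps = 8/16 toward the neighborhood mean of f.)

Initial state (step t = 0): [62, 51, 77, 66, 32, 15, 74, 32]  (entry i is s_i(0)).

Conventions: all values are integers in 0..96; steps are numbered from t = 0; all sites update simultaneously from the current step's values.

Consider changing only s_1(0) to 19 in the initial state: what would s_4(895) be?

Answer: s_4(895) = 50
Key observation: The state at step 5, [50, 50, 50, 50, 50, 50, 50, 50], reappears at step 7: the system is in a cycle of period 2 from step 5 on.  Therefore the state at step 895 equals the state at step 5 + ((895 - 5) mod 2) = 5, which is [50, 50, 50, 50, 50, 50, 50, 50].

Derivation:
t=0: [62, 19, 77, 66, 32, 15, 74, 32]
t=1: [33, 26, 26, 31, 32, 24, 27, 32]
t=2: [35, 31, 31, 34, 34, 31, 32, 34]
t=3: [38, 37, 37, 38, 38, 37, 37, 38]
t=4: [43, 43, 43, 43, 43, 43, 43, 43]
t=5: [50, 50, 50, 50, 50, 50, 50, 50]
t=6: [53, 53, 53, 53, 53, 53, 53, 53]
t=7: [50, 50, 50, 50, 50, 50, 50, 50]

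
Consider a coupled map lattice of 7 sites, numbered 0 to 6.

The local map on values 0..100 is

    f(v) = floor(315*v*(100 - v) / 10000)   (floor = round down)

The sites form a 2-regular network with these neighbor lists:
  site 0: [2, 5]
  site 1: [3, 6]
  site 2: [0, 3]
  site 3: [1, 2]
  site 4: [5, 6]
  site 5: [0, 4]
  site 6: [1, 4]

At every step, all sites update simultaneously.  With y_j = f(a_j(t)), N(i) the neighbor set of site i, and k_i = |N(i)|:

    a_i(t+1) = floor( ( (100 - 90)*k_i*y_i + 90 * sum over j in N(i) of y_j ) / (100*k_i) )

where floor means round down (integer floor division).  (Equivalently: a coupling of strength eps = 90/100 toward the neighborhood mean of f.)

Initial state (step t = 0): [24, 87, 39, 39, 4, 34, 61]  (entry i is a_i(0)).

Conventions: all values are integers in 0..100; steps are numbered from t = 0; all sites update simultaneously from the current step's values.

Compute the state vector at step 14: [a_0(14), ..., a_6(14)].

Simulating step by step:
t=0: [24, 87, 39, 39, 4, 34, 61]
t=1: [70, 70, 66, 56, 66, 38, 28]
t=2: [71, 69, 71, 68, 68, 68, 67]
t=3: [65, 68, 65, 65, 68, 66, 67]
t=4: [70, 69, 71, 69, 69, 69, 68]
t=5: [65, 67, 66, 65, 67, 66, 67]
t=6: [70, 69, 70, 69, 69, 70, 69]
t=7: [66, 67, 66, 66, 66, 66, 67]
t=8: [70, 69, 70, 69, 69, 70, 69]
t=9: [66, 67, 66, 66, 66, 66, 67]
t=10: [70, 69, 70, 69, 69, 70, 69]
t=11: [66, 67, 66, 66, 66, 66, 67]
t=12: [70, 69, 70, 69, 69, 70, 69]
t=13: [66, 67, 66, 66, 66, 66, 67]
t=14: [70, 69, 70, 69, 69, 70, 69]

Answer: [70, 69, 70, 69, 69, 70, 69]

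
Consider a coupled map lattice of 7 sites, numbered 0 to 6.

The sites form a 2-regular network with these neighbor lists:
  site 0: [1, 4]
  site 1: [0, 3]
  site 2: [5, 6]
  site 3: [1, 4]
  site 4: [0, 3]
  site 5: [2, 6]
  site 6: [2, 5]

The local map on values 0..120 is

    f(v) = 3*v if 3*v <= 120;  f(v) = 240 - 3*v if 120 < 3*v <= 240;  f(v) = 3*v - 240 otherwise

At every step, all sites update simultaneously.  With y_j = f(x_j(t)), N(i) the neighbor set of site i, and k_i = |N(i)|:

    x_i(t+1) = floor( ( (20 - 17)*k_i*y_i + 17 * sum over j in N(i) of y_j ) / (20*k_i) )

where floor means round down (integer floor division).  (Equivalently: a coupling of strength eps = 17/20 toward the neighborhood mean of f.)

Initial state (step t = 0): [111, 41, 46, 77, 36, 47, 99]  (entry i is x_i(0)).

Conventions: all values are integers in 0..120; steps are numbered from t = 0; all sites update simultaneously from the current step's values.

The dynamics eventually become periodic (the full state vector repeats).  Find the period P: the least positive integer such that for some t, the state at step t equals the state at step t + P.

Simulating step by step:
t=0: [111, 41, 46, 77, 36, 47, 99]
t=1: [109, 60, 81, 96, 59, 82, 93]
t=2: [65, 66, 19, 59, 66, 18, 9]
t=3: [42, 52, 42, 45, 52, 43, 51]
t=4: [88, 105, 101, 87, 105, 102, 108]
t=5: [67, 30, 73, 66, 30, 72, 67]
t=6: [82, 47, 29, 82, 47, 29, 24]
t=7: [85, 19, 80, 85, 19, 80, 84]
t=8: [50, 21, 5, 50, 21, 5, 1]
t=9: [67, 85, 9, 67, 85, 9, 13]
t=10: [18, 35, 32, 18, 35, 32, 28]
t=11: [97, 61, 90, 97, 61, 90, 94]
t=12: [56, 51, 35, 56, 51, 35, 31]
t=13: [84, 74, 99, 84, 74, 99, 103]
t=14: [17, 12, 62, 17, 12, 62, 58]
t=15: [38, 48, 59, 38, 48, 59, 55]
t=16: [98, 111, 68, 98, 111, 68, 64]
t=17: [87, 59, 41, 87, 59, 41, 37]
t=18: [56, 27, 114, 56, 27, 114, 116]
t=19: [79, 73, 104, 79, 73, 104, 102]
t=20: [18, 5, 69, 18, 5, 69, 71]
t=21: [20, 48, 30, 20, 48, 30, 32]
t=22: [90, 65, 92, 90, 65, 92, 90]
t=23: [42, 32, 33, 42, 32, 33, 35]
t=24: [98, 111, 101, 98, 111, 101, 99]
t=25: [87, 59, 60, 87, 59, 60, 62]
t=26: [56, 27, 57, 56, 27, 57, 59]
t=27: [79, 73, 66, 79, 73, 66, 68]
t=28: [18, 5, 39, 18, 5, 39, 41]
t=29: [20, 48, 117, 20, 48, 117, 117]
t=30: [90, 65, 111, 90, 65, 111, 111]
t=31: [42, 32, 93, 42, 32, 93, 93]
t=32: [98, 111, 39, 98, 111, 39, 39]
t=33: [87, 59, 117, 87, 59, 117, 117]
t=34: [56, 27, 111, 56, 27, 111, 111]
t=35: [79, 73, 93, 79, 73, 93, 93]
t=36: [18, 5, 39, 18, 5, 39, 39]
t=37: [20, 48, 117, 20, 48, 117, 117]

Answer: 8
Key observation: The state at step 29, [20, 48, 117, 20, 48, 117, 117], reappears at step 37 — and no state repeats earlier — so the cycle the system enters has period 8.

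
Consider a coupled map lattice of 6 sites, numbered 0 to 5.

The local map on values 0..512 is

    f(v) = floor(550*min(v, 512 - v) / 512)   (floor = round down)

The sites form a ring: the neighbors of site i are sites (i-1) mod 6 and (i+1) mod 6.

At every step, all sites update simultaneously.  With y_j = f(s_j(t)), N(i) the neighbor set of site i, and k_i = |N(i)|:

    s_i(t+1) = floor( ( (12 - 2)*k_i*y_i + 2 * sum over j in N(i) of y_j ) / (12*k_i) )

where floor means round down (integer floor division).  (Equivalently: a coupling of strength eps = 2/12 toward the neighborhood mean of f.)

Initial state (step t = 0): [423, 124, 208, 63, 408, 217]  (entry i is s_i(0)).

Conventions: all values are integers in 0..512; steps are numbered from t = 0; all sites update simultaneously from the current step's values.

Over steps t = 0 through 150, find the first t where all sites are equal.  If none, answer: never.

Answer: 18
Key observation: Synchronization is absorbing here: once all sites are equal they stay equal, and step 18 is the first all-equal step.

Derivation:
t=0: [423, 124, 208, 63, 408, 217]  (not all equal)
t=1: [109, 137, 202, 83, 117, 211]  (not all equal)
t=2: [128, 150, 199, 102, 130, 208]  (not all equal)
t=3: [146, 163, 200, 120, 143, 208]  (not all equal)
t=4: [163, 176, 203, 137, 156, 211]  (not all equal)
t=5: [180, 190, 209, 154, 170, 216]  (not all equal)
t=6: [197, 204, 217, 171, 184, 224]  (not all equal)
t=7: [214, 219, 227, 188, 199, 234]  (not all equal)
t=8: [231, 235, 238, 205, 215, 246]  (not all equal)
t=9: [249, 251, 251, 223, 232, 259]  (not all equal)
t=10: [267, 268, 266, 242, 250, 268]  (not all equal)
t=11: [262, 262, 263, 260, 266, 262]  (not all equal)
t=12: [268, 267, 267, 269, 264, 267]  (not all equal)
t=13: [262, 262, 262, 261, 265, 263]  (not all equal)
t=14: [267, 268, 268, 268, 265, 266]  (not all equal)
t=15: [263, 262, 262, 262, 264, 264]  (not all equal)
t=16: [267, 267, 268, 267, 266, 266]  (not all equal)
t=17: [263, 262, 262, 263, 263, 263]  (not all equal)
t=18: [267, 267, 267, 267, 267, 267]  (all equal)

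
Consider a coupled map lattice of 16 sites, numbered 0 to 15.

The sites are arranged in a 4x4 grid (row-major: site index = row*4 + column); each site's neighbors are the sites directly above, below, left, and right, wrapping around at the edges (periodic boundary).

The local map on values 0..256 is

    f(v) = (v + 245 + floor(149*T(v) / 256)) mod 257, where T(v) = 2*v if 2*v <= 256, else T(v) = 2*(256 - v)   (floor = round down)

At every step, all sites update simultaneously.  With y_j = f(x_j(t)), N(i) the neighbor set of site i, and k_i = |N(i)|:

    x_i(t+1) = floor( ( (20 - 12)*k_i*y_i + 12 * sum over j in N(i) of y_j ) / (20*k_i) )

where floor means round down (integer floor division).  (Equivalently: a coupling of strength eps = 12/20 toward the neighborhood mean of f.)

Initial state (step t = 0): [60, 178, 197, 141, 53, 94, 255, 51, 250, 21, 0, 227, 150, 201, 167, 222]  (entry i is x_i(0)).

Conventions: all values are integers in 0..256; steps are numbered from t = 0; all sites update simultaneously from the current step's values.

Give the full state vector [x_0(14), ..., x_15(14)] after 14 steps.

Answer: [67, 86, 211, 211, 67, 129, 238, 211, 86, 137, 232, 211, 129, 137, 232, 238]

Derivation:
t=0: [60, 178, 197, 141, 53, 94, 255, 51, 250, 21, 0, 227, 150, 201, 167, 222]
t=1: [101, 224, 177, 109, 138, 171, 215, 129, 155, 153, 176, 224, 131, 145, 150, 138]
t=2: [155, 169, 211, 160, 34, 76, 139, 112, 40, 2, 75, 102, 35, 41, 41, 74]
t=3: [20, 72, 113, 95, 93, 108, 119, 133, 116, 167, 140, 173, 70, 88, 124, 111]
t=4: [112, 156, 218, 151, 150, 175, 167, 96, 144, 97, 77, 72, 157, 152, 199, 179]
t=5: [94, 73, 139, 141, 66, 30, 90, 100, 54, 103, 150, 148, 75, 70, 200, 162]
t=6: [140, 116, 90, 62, 134, 120, 112, 129, 115, 128, 98, 48, 125, 169, 123, 62]
t=7: [57, 161, 199, 96, 77, 171, 187, 70, 110, 105, 167, 121, 55, 75, 177, 119]
t=8: [113, 77, 207, 190, 133, 93, 160, 183, 199, 142, 146, 191, 152, 147, 199, 219]
t=9: [155, 163, 200, 249, 142, 100, 105, 179, 141, 69, 79, 216, 112, 64, 177, 214]
t=10: [73, 88, 208, 212, 72, 135, 216, 209, 95, 128, 191, 200, 149, 144, 220, 247]
t=11: [144, 132, 239, 234, 146, 89, 214, 234, 138, 71, 215, 242, 89, 67, 212, 211]
t=12: [67, 87, 211, 211, 67, 132, 238, 211, 88, 141, 233, 211, 131, 139, 232, 239]
t=13: [137, 129, 238, 232, 138, 86, 211, 232, 130, 67, 211, 238, 87, 67, 211, 211]
t=14: [67, 86, 211, 211, 67, 129, 238, 211, 86, 137, 232, 211, 129, 137, 232, 238]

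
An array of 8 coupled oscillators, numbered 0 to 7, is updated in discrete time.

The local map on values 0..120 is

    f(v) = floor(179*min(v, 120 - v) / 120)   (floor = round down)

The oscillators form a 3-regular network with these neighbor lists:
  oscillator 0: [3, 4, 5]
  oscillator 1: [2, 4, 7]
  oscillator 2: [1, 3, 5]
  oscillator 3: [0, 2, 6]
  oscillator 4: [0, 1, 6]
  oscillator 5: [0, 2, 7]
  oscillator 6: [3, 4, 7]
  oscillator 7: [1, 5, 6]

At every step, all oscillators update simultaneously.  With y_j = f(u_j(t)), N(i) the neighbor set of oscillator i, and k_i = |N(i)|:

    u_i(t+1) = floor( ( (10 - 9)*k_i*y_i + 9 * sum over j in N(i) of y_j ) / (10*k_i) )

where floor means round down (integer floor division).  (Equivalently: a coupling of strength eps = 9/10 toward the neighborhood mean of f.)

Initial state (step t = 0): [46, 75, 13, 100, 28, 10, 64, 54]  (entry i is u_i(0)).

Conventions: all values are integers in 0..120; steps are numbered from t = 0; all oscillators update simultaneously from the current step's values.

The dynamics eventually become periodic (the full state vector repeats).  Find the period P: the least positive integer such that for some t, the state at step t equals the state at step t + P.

Simulating step by step:
t=0: [46, 75, 13, 100, 28, 10, 64, 54]
t=1: [32, 48, 34, 53, 69, 51, 53, 57]
t=2: [74, 70, 72, 60, 66, 62, 79, 76]
t=3: [83, 72, 81, 68, 68, 69, 76, 72]
t=4: [74, 68, 73, 61, 65, 62, 74, 70]
t=5: [83, 75, 82, 70, 72, 72, 80, 76]
t=6: [70, 64, 69, 58, 61, 59, 68, 65]
t=7: [86, 82, 84, 76, 79, 78, 84, 82]
t=8: [61, 56, 60, 53, 53, 53, 59, 56]
t=9: [79, 83, 81, 87, 85, 85, 81, 83]
t=10: [52, 55, 52, 58, 57, 57, 52, 55]
t=11: [84, 81, 83, 77, 79, 79, 83, 81]
t=12: [61, 58, 60, 55, 55, 55, 60, 58]
t=13: [82, 85, 83, 88, 87, 87, 83, 85]
t=14: [49, 52, 49, 54, 53, 53, 49, 52]
t=15: [78, 76, 78, 73, 74, 74, 78, 76]
t=16: [68, 65, 67, 62, 63, 63, 67, 65]
t=17: [84, 82, 83, 79, 79, 79, 83, 82]
t=18: [60, 57, 58, 55, 55, 55, 58, 57]
t=19: [82, 84, 83, 86, 86, 86, 83, 84]
t=20: [50, 52, 51, 54, 54, 54, 51, 52]
t=21: [79, 77, 78, 75, 76, 76, 78, 77]
t=22: [65, 63, 65, 62, 62, 62, 65, 63]
t=23: [85, 84, 85, 82, 83, 83, 85, 84]
t=24: [55, 53, 54, 52, 52, 52, 54, 53]
t=25: [77, 78, 77, 80, 80, 80, 77, 78]
t=26: [59, 61, 60, 63, 62, 62, 60, 61]
t=27: [85, 87, 86, 88, 88, 88, 86, 87]
t=28: [47, 48, 47, 50, 50, 50, 47, 48]
t=29: [73, 71, 72, 70, 70, 70, 72, 71]
t=30: [73, 72, 73, 71, 71, 71, 73, 72]
t=31: [72, 71, 72, 70, 70, 70, 72, 71]
t=32: [73, 72, 73, 71, 71, 71, 73, 72]

Answer: 2
Key observation: The state at step 30, [73, 72, 73, 71, 71, 71, 73, 72], reappears at step 32 — and no state repeats earlier — so the cycle the system enters has period 2.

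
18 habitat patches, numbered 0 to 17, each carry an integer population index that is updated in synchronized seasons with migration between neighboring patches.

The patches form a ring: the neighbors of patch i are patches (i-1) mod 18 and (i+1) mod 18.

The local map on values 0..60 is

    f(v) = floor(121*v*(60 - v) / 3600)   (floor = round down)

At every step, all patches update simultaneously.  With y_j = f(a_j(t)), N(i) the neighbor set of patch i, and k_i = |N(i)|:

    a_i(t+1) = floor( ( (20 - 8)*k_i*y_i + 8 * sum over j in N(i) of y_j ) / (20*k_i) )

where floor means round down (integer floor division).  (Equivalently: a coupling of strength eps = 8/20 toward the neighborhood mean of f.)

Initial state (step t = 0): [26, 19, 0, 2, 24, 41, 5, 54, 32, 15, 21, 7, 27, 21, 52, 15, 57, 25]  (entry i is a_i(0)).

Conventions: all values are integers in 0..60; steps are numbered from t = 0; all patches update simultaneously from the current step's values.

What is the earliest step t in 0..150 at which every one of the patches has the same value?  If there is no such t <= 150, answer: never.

Answer: 5
Key observation: Synchronization is absorbing here: once all patches are equal they stay equal, and step 5 is the first all-equal step.

Derivation:
t=0: [26, 19, 0, 2, 24, 41, 5, 54, 32, 15, 21, 7, 27, 21, 52, 15, 57, 25]  (not all equal)
t=1: [28, 21, 5, 7, 23, 23, 12, 13, 24, 24, 23, 18, 25, 24, 17, 16, 13, 24]  (not all equal)
t=2: [29, 24, 13, 14, 24, 26, 21, 21, 27, 28, 27, 26, 28, 28, 24, 22, 22, 27]  (not all equal)
t=3: [29, 27, 22, 22, 27, 28, 27, 27, 28, 29, 29, 29, 29, 29, 29, 28, 28, 29]  (not all equal)
t=4: [29, 29, 28, 28, 29, 29, 29, 29, 29, 30, 30, 30, 30, 30, 30, 30, 30, 30]  (not all equal)
t=5: [30, 30, 30, 30, 30, 30, 30, 30, 30, 30, 30, 30, 30, 30, 30, 30, 30, 30]  (all equal)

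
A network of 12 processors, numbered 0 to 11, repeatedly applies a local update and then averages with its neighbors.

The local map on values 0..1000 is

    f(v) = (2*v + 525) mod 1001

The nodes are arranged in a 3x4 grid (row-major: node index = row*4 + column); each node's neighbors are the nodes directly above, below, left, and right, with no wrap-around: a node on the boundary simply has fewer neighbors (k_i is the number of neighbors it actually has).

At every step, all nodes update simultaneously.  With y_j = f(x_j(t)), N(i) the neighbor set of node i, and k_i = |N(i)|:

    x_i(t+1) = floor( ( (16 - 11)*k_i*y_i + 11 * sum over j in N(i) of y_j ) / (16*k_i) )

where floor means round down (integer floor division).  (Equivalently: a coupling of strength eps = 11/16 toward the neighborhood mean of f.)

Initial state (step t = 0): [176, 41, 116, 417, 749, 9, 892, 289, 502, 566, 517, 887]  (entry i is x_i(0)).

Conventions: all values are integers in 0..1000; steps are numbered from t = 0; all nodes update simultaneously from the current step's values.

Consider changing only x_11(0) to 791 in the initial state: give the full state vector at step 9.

Simulating step by step:
t=0: [176, 41, 116, 417, 749, 9, 892, 289, 502, 566, 517, 791]
t=1: [489, 688, 528, 407, 452, 443, 432, 208, 397, 578, 419, 259]
t=2: [613, 623, 553, 628, 415, 539, 515, 470, 480, 462, 367, 461]
t=3: [620, 694, 679, 619, 531, 553, 508, 552, 426, 448, 412, 387]
t=4: [753, 806, 783, 757, 588, 619, 596, 562, 463, 441, 397, 428]
t=5: [296, 243, 231, 264, 503, 574, 536, 462, 520, 477, 443, 450]
t=6: [221, 409, 459, 509, 475, 487, 618, 385, 522, 526, 471, 427]
t=7: [582, 543, 514, 422, 614, 525, 529, 476, 538, 531, 538, 379]
t=8: [683, 606, 530, 468, 661, 614, 560, 431, 647, 589, 519, 458]
t=9: [821, 740, 604, 477, 828, 738, 593, 474, 787, 707, 584, 463]

Answer: [821, 740, 604, 477, 828, 738, 593, 474, 787, 707, 584, 463]
Key observation: This trace re-runs the system from the modified initial state.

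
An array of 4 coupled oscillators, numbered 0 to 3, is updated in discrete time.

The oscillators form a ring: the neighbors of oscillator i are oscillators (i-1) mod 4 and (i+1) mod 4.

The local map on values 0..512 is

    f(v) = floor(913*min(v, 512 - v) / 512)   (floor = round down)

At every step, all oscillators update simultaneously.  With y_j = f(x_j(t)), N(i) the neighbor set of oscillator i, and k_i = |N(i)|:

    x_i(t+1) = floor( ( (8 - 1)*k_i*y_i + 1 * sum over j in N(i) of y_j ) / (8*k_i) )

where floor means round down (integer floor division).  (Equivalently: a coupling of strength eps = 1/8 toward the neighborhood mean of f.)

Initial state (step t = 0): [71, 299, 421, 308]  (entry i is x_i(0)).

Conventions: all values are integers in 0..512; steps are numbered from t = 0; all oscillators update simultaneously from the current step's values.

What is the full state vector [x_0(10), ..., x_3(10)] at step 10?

Simulating step by step:
t=0: [71, 299, 421, 308]
t=1: [156, 349, 188, 335]
t=2: [281, 292, 330, 313]
t=3: [406, 388, 330, 355]
t=4: [196, 225, 314, 276]
t=5: [356, 394, 360, 411]
t=6: [267, 218, 261, 191]
t=7: [427, 394, 436, 352]
t=8: [163, 201, 149, 267]
t=9: [303, 347, 281, 416]
t=10: [354, 306, 388, 198]

Answer: [354, 306, 388, 198]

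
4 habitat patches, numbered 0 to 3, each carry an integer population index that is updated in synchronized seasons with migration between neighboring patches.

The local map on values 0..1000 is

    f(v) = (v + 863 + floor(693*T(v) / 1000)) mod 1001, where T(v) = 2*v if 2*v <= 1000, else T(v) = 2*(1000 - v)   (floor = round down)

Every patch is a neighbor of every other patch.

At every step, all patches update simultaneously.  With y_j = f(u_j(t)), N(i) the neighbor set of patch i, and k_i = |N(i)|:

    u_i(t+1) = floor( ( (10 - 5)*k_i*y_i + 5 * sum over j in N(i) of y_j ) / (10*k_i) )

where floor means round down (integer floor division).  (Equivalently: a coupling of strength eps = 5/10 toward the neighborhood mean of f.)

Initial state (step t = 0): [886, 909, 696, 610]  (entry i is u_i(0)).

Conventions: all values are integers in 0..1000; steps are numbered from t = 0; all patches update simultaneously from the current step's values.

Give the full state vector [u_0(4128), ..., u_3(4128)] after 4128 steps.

Answer: [900, 900, 900, 900]
Key observation: The state at step 7, [900, 900, 900, 900], reappears at step 8: the system is in a cycle of period 1 from step 7 on.  Therefore the state at step 4128 equals the state at step 7 + ((4128 - 7) mod 1) = 7, which is [900, 900, 900, 900].

Derivation:
t=0: [886, 909, 696, 610]
t=1: [767, 764, 791, 469]
t=2: [954, 955, 951, 964]
t=3: [878, 878, 878, 877]
t=4: [909, 909, 909, 909]
t=5: [897, 897, 897, 897]
t=6: [901, 901, 901, 901]
t=7: [900, 900, 900, 900]
t=8: [900, 900, 900, 900]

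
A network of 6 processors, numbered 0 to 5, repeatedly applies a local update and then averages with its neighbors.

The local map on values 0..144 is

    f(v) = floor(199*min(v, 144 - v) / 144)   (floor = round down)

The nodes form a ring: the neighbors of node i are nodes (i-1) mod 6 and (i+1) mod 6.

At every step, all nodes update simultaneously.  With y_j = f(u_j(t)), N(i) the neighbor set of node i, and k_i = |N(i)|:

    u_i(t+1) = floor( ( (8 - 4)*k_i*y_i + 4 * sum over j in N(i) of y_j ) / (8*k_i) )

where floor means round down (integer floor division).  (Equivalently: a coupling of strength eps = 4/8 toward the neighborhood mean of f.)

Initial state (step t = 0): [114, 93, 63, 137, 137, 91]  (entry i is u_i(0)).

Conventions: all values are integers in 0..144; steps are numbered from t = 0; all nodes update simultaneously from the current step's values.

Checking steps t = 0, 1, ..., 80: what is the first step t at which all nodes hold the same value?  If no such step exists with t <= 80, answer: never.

Answer: never
Key observation: The state at step 15 reappears at step 19 — the system is in a cycle of period 4 from step 15 on.  No step 0..19 is synchronized, and the cycle repeats forever, so no step up to 80 (or ever) has all nodes equal.

Derivation:
t=0: [114, 93, 63, 137, 137, 91]  (not all equal)
t=1: [56, 67, 63, 28, 25, 49]  (not all equal)
t=2: [78, 87, 76, 49, 43, 61]  (not all equal)
t=3: [86, 85, 82, 71, 67, 79]  (not all equal)
t=4: [82, 81, 87, 93, 92, 87]  (not all equal)
t=5: [83, 84, 78, 72, 72, 78]  (not all equal)
t=6: [85, 84, 90, 97, 97, 91]  (not all equal)
t=7: [79, 79, 73, 66, 66, 72]  (not all equal)
t=8: [91, 91, 94, 92, 93, 94]  (not all equal)
t=9: [72, 72, 70, 70, 70, 70]  (not all equal)
t=10: [98, 98, 96, 96, 96, 96]  (not all equal)
t=11: [63, 63, 65, 66, 66, 65]  (not all equal)
t=12: [87, 87, 89, 90, 90, 89]  (not all equal)
t=13: [77, 77, 76, 74, 74, 76]  (not all equal)
t=14: [92, 92, 93, 95, 95, 93]  (not all equal)
t=15: [70, 70, 69, 67, 67, 69]  (not all equal)
t=16: [95, 95, 94, 92, 92, 94]  (not all equal)
t=17: [67, 67, 69, 70, 70, 69]  (not all equal)
t=18: [92, 92, 94, 95, 95, 94]  (not all equal)
t=19: [70, 70, 69, 67, 67, 69]  (not all equal)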